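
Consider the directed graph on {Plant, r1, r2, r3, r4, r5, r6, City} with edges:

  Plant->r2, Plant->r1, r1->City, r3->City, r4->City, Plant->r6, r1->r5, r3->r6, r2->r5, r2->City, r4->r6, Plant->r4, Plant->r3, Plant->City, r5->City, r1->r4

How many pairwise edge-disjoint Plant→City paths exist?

Assign every edge capacity 1; by Menger, the answer equals the max flow.
Path Plant→City (+1); total 1.
Path Plant→r1→City (+1); total 2.
Path Plant→r2→City (+1); total 3.
Path Plant→r3→City (+1); total 4.
Path Plant→r4→City (+1); total 5.
No residual Plant→City path; max flow = 5.
Certifying cut of size 5: {Plant→City, Plant→r1, Plant→r2, Plant→r3, Plant→r4}.

5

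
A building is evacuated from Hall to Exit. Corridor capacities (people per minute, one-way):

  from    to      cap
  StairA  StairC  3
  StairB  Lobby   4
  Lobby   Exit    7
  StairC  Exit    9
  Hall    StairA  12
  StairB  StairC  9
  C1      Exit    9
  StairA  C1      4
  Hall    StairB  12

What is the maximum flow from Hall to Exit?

17

Augment Hall→StairA→C1→Exit: bottleneck 4, flow now 4.
Augment Hall→StairA→StairC→Exit: bottleneck 3, flow now 7.
Augment Hall→StairB→Lobby→Exit: bottleneck 4, flow now 11.
Augment Hall→StairB→StairC→Exit: bottleneck 6, flow now 17.
No augmenting path remains; maximum flow = 17.
In the residual graph, reachable from Hall: {Hall, StairA, StairB, StairC}.
Min-cut edges: StairA→C1 (4), StairB→Lobby (4), StairC→Exit (9); capacity 4 + 4 + 9 = 17.
This cut is saturated, so no flow can exceed 17.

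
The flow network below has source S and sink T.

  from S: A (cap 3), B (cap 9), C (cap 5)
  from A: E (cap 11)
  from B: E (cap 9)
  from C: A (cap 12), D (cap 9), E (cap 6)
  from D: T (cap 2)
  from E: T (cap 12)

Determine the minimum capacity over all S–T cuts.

14

Augment S→A→E→T: bottleneck 3, flow now 3.
Augment S→B→E→T: bottleneck 9, flow now 12.
Augment S→C→D→T: bottleneck 2, flow now 14.
No augmenting path remains; maximum flow = 14.
By max-flow min-cut, the minimum cut capacity equals the max flow.
In the residual graph, reachable from S: {S, A, B, C, D, E}.
Min-cut edges: D→T (2), E→T (12); capacity 2 + 12 = 14.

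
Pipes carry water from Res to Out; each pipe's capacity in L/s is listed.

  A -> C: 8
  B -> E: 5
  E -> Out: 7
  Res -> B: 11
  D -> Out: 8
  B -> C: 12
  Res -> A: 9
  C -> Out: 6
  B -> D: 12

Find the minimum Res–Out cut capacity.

Augment Res→A→C→Out: bottleneck 6, flow now 6.
Augment Res→B→D→Out: bottleneck 8, flow now 14.
Augment Res→B→E→Out: bottleneck 3, flow now 17.
No augmenting path remains; maximum flow = 17.
By max-flow min-cut, the minimum cut capacity equals the max flow.
In the residual graph, reachable from Res: {Res, A, C}.
Min-cut edges: Res→B (11), C→Out (6); capacity 11 + 6 = 17.

17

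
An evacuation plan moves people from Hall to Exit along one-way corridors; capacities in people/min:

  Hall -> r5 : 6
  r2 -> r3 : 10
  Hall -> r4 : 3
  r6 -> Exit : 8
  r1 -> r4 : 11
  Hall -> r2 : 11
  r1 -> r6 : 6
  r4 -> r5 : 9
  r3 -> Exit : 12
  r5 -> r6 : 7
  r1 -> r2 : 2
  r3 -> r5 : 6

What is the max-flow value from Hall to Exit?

Augment Hall→r2→r3→Exit: bottleneck 10, flow now 10.
Augment Hall→r5→r6→Exit: bottleneck 6, flow now 16.
Augment Hall→r4→r5→r6→Exit: bottleneck 1, flow now 17.
No augmenting path remains; maximum flow = 17.
In the residual graph, reachable from Hall: {Hall, r2, r4, r5}.
Min-cut edges: r2→r3 (10), r5→r6 (7); capacity 10 + 7 = 17.
This cut is saturated, so no flow can exceed 17.

17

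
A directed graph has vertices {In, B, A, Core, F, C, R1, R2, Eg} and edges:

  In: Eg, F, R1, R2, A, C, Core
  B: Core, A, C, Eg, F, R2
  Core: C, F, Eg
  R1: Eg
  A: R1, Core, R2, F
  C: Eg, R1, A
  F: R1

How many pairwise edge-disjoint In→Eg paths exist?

4

Assign every edge capacity 1; by Menger, the answer equals the max flow.
Path In→Eg (+1); total 1.
Path In→Core→Eg (+1); total 2.
Path In→C→Eg (+1); total 3.
Path In→R1→Eg (+1); total 4.
No residual In→Eg path; max flow = 4.
Certifying cut of size 4: {C→Eg, Core→Eg, In→Eg, R1→Eg}.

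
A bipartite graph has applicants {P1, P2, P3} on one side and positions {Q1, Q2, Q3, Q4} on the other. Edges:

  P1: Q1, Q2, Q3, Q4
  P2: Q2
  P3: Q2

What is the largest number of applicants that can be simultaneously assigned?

Unit-capacity flow: source→left, listed edges, right→sink; max matching = max flow.
Augmenting path P1→Q1 (+1); matched 1.
Augmenting path P2→Q2 (+1); matched 2.
No augmenting path remains; maximum matching = 2.
König certificate: {P1, Q2} is a vertex cover of size 2 (every listed pair touches it), so no matching can be larger.

2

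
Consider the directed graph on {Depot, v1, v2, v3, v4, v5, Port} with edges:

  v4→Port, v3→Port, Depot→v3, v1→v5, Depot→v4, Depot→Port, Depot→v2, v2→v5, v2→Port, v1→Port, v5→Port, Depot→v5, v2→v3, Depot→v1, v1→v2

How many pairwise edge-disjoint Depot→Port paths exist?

6

Assign every edge capacity 1; by Menger, the answer equals the max flow.
Path Depot→Port (+1); total 1.
Path Depot→v1→Port (+1); total 2.
Path Depot→v2→Port (+1); total 3.
Path Depot→v3→Port (+1); total 4.
Path Depot→v4→Port (+1); total 5.
Path Depot→v5→Port (+1); total 6.
No residual Depot→Port path; max flow = 6.
Certifying cut of size 6: {Depot→Port, Depot→v1, Depot→v2, Depot→v3, Depot→v4, Depot→v5}.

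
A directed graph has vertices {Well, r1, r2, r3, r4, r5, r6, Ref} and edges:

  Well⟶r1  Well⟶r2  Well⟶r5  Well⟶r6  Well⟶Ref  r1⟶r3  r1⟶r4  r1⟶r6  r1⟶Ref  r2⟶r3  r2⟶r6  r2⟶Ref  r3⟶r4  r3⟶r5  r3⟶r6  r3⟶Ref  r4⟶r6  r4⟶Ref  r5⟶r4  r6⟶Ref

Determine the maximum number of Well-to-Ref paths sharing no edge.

5

Assign every edge capacity 1; by Menger, the answer equals the max flow.
Path Well→Ref (+1); total 1.
Path Well→r1→Ref (+1); total 2.
Path Well→r2→Ref (+1); total 3.
Path Well→r6→Ref (+1); total 4.
Path Well→r5→r4→Ref (+1); total 5.
No residual Well→Ref path; max flow = 5.
Certifying cut of size 5: {Well→Ref, Well→r1, Well→r2, Well→r5, Well→r6}.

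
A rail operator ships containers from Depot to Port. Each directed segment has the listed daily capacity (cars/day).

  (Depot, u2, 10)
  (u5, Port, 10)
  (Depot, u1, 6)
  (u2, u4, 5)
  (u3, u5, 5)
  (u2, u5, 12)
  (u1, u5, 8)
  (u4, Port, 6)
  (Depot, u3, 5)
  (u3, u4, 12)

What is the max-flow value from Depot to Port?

Augment Depot→u1→u5→Port: bottleneck 6, flow now 6.
Augment Depot→u2→u4→Port: bottleneck 5, flow now 11.
Augment Depot→u2→u5→Port: bottleneck 4, flow now 15.
Augment Depot→u3→u4→Port: bottleneck 1, flow now 16.
No augmenting path remains; maximum flow = 16.
In the residual graph, reachable from Depot: {Depot, u1, u2, u3, u4, u5}.
Min-cut edges: u4→Port (6), u5→Port (10); capacity 6 + 10 = 16.
This cut is saturated, so no flow can exceed 16.

16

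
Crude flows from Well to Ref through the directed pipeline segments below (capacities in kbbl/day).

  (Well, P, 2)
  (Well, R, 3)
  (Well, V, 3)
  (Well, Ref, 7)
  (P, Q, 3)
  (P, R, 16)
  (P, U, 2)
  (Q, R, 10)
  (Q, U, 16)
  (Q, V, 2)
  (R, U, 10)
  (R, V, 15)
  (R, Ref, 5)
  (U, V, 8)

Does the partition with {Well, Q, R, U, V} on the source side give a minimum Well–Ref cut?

Given cut capacity: 2 + 7 + 5 = 14.
Augment Well→Ref: bottleneck 7, flow now 7.
Augment Well→R→Ref: bottleneck 3, flow now 10.
Augment Well→P→R→Ref: bottleneck 2, flow now 12.
No augmenting path remains; maximum flow = 12.
In the residual graph, reachable from Well: {Well, V}.
Min-cut edges: Well→P (2), Well→R (3), Well→Ref (7); capacity 2 + 3 + 7 = 12.
Cut capacity 14 exceeds the max flow 12, so it is not minimum.

No — its capacity is 14, but the minimum cut has capacity 12.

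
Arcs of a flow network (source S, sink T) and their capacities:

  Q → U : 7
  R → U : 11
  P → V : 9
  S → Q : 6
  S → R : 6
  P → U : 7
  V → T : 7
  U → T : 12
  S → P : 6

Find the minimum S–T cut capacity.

Augment S→P→U→T: bottleneck 6, flow now 6.
Augment S→Q→U→T: bottleneck 6, flow now 12.
Augment S→R→U→P→V→T: bottleneck 6, flow now 18. (uses reverse residual edge)
No augmenting path remains; maximum flow = 18.
By max-flow min-cut, the minimum cut capacity equals the max flow.
In the residual graph, reachable from S: {S}.
Min-cut edges: S→P (6), S→Q (6), S→R (6); capacity 6 + 6 + 6 = 18.

18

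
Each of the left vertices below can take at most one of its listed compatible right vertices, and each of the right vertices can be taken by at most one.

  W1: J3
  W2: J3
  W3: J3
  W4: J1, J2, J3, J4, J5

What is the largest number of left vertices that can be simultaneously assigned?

Unit-capacity flow: source→left, listed edges, right→sink; max matching = max flow.
Augmenting path W1→J3 (+1); matched 1.
Augmenting path W4→J1 (+1); matched 2.
No augmenting path remains; maximum matching = 2.
König certificate: {W4, J3} is a vertex cover of size 2 (every listed pair touches it), so no matching can be larger.

2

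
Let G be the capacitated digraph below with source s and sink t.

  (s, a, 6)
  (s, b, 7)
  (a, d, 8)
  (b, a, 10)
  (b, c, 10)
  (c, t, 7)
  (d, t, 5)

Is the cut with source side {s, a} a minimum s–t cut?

Given cut capacity: 7 + 8 = 15.
Augment s→a→d→t: bottleneck 5, flow now 5.
Augment s→b→c→t: bottleneck 7, flow now 12.
No augmenting path remains; maximum flow = 12.
In the residual graph, reachable from s: {s, a, d}.
Min-cut edges: s→b (7), d→t (5); capacity 7 + 5 = 12.
Cut capacity 15 exceeds the max flow 12, so it is not minimum.

No — its capacity is 15, but the minimum cut has capacity 12.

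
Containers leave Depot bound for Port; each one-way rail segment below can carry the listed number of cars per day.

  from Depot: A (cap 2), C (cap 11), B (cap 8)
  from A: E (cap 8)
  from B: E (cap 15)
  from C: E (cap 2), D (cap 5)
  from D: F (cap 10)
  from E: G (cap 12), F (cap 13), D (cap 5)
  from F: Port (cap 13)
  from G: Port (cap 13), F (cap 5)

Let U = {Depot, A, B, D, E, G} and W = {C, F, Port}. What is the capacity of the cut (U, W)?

52

Edges leaving {Depot, A, B, D, E, G}: Depot→C (11), D→F (10), E→F (13), G→F (5), G→Port (13).
Cut capacity = 11 + 10 + 13 + 5 + 13 = 52.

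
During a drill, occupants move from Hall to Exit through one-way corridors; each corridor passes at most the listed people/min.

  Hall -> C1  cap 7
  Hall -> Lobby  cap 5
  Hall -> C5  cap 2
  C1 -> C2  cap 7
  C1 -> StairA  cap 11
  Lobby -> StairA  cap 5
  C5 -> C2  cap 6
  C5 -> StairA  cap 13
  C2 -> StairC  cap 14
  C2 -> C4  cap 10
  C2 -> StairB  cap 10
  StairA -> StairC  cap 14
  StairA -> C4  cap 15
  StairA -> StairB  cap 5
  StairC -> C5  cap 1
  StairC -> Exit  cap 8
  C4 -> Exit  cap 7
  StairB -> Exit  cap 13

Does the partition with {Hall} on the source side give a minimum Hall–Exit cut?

Yes — it is a minimum cut (capacity 14).

Given cut capacity: 7 + 5 + 2 = 14.
Augment Hall→C1→C2→StairC→Exit: bottleneck 7, flow now 7.
Augment Hall→Lobby→StairA→StairC→Exit: bottleneck 1, flow now 8.
Augment Hall→Lobby→StairA→C4→Exit: bottleneck 4, flow now 12.
Augment Hall→C5→C2→C4→Exit: bottleneck 2, flow now 14.
No augmenting path remains; maximum flow = 14.
Cut capacity 14 equals the max flow, so it is a minimum cut.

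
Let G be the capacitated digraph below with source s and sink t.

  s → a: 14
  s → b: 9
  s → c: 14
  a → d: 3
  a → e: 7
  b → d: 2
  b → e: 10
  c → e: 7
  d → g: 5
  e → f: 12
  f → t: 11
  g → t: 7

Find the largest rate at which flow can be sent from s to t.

Augment s→a→d→g→t: bottleneck 3, flow now 3.
Augment s→a→e→f→t: bottleneck 7, flow now 10.
Augment s→b→d→g→t: bottleneck 2, flow now 12.
Augment s→b→e→f→t: bottleneck 4, flow now 16.
No augmenting path remains; maximum flow = 16.
In the residual graph, reachable from s: {s, a, b, c, e, f}.
Min-cut edges: a→d (3), b→d (2), f→t (11); capacity 3 + 2 + 11 = 16.
This cut is saturated, so no flow can exceed 16.

16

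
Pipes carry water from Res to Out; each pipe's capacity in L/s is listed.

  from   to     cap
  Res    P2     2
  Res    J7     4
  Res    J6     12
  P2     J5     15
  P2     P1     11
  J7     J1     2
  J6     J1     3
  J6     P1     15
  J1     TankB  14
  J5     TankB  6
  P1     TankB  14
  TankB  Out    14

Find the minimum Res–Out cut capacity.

Augment Res→P2→J5→TankB→Out: bottleneck 2, flow now 2.
Augment Res→J7→J1→TankB→Out: bottleneck 2, flow now 4.
Augment Res→J6→J1→TankB→Out: bottleneck 3, flow now 7.
Augment Res→J6→P1→TankB→Out: bottleneck 7, flow now 14.
No augmenting path remains; maximum flow = 14.
By max-flow min-cut, the minimum cut capacity equals the max flow.
In the residual graph, reachable from Res: {Res, P2, J7, J6, J1, J5, P1, TankB}.
Min-cut edges: TankB→Out (14); capacity 14 = 14.

14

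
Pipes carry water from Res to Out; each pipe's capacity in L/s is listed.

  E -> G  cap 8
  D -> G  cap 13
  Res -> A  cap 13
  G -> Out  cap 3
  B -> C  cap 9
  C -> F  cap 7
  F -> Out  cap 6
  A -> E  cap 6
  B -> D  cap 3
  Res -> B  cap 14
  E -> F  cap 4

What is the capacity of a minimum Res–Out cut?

Augment Res→A→E→F→Out: bottleneck 4, flow now 4.
Augment Res→A→E→G→Out: bottleneck 2, flow now 6.
Augment Res→B→C→F→Out: bottleneck 2, flow now 8.
Augment Res→B→D→G→Out: bottleneck 1, flow now 9.
No augmenting path remains; maximum flow = 9.
By max-flow min-cut, the minimum cut capacity equals the max flow.
In the residual graph, reachable from Res: {Res, A, B, C, D, E, F, G}.
Min-cut edges: F→Out (6), G→Out (3); capacity 6 + 3 = 9.

9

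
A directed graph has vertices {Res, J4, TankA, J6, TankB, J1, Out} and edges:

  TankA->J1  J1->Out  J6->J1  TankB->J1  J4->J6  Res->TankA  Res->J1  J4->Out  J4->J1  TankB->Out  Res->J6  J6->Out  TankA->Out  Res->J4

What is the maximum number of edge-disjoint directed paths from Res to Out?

Assign every edge capacity 1; by Menger, the answer equals the max flow.
Path Res→J4→Out (+1); total 1.
Path Res→TankA→Out (+1); total 2.
Path Res→J6→Out (+1); total 3.
Path Res→J1→Out (+1); total 4.
No residual Res→Out path; max flow = 4.
Certifying cut of size 4: {Res→J1, Res→J4, Res→J6, Res→TankA}.

4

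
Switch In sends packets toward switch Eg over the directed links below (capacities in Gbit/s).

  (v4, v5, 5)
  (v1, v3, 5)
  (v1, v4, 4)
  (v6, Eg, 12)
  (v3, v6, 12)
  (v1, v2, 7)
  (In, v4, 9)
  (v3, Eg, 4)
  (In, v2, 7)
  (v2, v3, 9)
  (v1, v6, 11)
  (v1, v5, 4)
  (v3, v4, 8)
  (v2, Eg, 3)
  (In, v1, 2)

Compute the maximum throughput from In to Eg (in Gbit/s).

9

Augment In→v2→Eg: bottleneck 3, flow now 3.
Augment In→v1→v3→Eg: bottleneck 2, flow now 5.
Augment In→v2→v3→Eg: bottleneck 2, flow now 7.
Augment In→v2→v3→v6→Eg: bottleneck 2, flow now 9.
No augmenting path remains; maximum flow = 9.
In the residual graph, reachable from In: {In, v4, v5}.
Min-cut edges: In→v1 (2), In→v2 (7); capacity 2 + 7 = 9.
This cut is saturated, so no flow can exceed 9.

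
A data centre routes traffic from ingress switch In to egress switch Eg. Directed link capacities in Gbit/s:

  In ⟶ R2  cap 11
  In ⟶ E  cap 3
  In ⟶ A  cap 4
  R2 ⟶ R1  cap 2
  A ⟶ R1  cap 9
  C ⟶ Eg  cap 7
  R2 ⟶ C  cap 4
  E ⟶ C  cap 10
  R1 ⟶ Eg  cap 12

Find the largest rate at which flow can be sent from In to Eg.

13

Augment In→E→C→Eg: bottleneck 3, flow now 3.
Augment In→A→R1→Eg: bottleneck 4, flow now 7.
Augment In→R2→C→Eg: bottleneck 4, flow now 11.
Augment In→R2→R1→Eg: bottleneck 2, flow now 13.
No augmenting path remains; maximum flow = 13.
In the residual graph, reachable from In: {In, R2}.
Min-cut edges: In→E (3), In→A (4), R2→C (4), R2→R1 (2); capacity 3 + 4 + 4 + 2 = 13.
This cut is saturated, so no flow can exceed 13.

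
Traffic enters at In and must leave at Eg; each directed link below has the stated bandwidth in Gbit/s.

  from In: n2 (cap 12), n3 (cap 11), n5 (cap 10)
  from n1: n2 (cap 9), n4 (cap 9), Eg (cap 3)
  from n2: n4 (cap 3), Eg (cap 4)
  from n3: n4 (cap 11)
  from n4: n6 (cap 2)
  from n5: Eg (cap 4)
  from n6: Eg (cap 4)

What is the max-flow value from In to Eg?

Augment In→n2→Eg: bottleneck 4, flow now 4.
Augment In→n5→Eg: bottleneck 4, flow now 8.
Augment In→n2→n4→n6→Eg: bottleneck 2, flow now 10.
No augmenting path remains; maximum flow = 10.
In the residual graph, reachable from In: {In, n2, n3, n4, n5}.
Min-cut edges: n2→Eg (4), n4→n6 (2), n5→Eg (4); capacity 4 + 2 + 4 = 10.
This cut is saturated, so no flow can exceed 10.

10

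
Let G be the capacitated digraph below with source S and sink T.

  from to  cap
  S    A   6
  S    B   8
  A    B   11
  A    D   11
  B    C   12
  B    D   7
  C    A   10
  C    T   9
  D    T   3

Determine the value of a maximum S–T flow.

12

Augment S→A→D→T: bottleneck 3, flow now 3.
Augment S→B→C→T: bottleneck 8, flow now 11.
Augment S→A→B→C→T: bottleneck 1, flow now 12.
No augmenting path remains; maximum flow = 12.
In the residual graph, reachable from S: {S, A, B, C, D}.
Min-cut edges: C→T (9), D→T (3); capacity 9 + 3 = 12.
This cut is saturated, so no flow can exceed 12.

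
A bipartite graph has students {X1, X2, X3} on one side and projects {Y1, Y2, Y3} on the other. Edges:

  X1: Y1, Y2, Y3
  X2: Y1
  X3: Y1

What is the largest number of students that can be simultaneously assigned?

2

Unit-capacity flow: source→left, listed edges, right→sink; max matching = max flow.
Augmenting path X1→Y1 (+1); matched 1.
Augmenting path X2→Y1→X1→Y2 (+1); matched 2.
No augmenting path remains; maximum matching = 2.
König certificate: {X1, Y1} is a vertex cover of size 2 (every listed pair touches it), so no matching can be larger.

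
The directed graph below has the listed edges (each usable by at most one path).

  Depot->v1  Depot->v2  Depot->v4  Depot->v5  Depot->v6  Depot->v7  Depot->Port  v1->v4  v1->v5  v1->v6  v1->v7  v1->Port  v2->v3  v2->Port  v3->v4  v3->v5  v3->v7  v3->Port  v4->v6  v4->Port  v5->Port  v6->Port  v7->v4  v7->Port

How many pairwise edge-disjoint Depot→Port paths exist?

Assign every edge capacity 1; by Menger, the answer equals the max flow.
Path Depot→Port (+1); total 1.
Path Depot→v1→Port (+1); total 2.
Path Depot→v2→Port (+1); total 3.
Path Depot→v4→Port (+1); total 4.
Path Depot→v5→Port (+1); total 5.
Path Depot→v6→Port (+1); total 6.
Path Depot→v7→Port (+1); total 7.
No residual Depot→Port path; max flow = 7.
Certifying cut of size 7: {Depot→Port, Depot→v1, Depot→v2, Depot→v4, Depot→v5, Depot→v6, Depot→v7}.

7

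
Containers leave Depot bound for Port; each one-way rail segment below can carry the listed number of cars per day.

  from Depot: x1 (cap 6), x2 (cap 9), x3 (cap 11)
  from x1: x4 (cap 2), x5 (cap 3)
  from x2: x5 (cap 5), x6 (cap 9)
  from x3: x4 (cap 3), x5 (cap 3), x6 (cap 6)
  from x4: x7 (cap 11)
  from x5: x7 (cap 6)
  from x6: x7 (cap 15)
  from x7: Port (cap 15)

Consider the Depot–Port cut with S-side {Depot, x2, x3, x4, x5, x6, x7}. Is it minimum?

No — its capacity is 21, but the minimum cut has capacity 15.

Given cut capacity: 6 + 15 = 21.
Augment Depot→x1→x4→x7→Port: bottleneck 2, flow now 2.
Augment Depot→x1→x5→x7→Port: bottleneck 3, flow now 5.
Augment Depot→x2→x5→x7→Port: bottleneck 3, flow now 8.
Augment Depot→x2→x6→x7→Port: bottleneck 6, flow now 14.
Augment Depot→x3→x4→x7→Port: bottleneck 1, flow now 15.
No augmenting path remains; maximum flow = 15.
In the residual graph, reachable from Depot: {Depot, x1, x2, x3, x4, x5, x6, x7}.
Min-cut edges: x7→Port (15); capacity 15 = 15.
Cut capacity 21 exceeds the max flow 15, so it is not minimum.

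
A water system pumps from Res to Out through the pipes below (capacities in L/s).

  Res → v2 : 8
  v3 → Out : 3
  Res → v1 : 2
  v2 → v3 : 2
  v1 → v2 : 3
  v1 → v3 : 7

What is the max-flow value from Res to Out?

Augment Res→v1→v3→Out: bottleneck 2, flow now 2.
Augment Res→v2→v3→Out: bottleneck 1, flow now 3.
No augmenting path remains; maximum flow = 3.
In the residual graph, reachable from Res: {Res, v1, v2, v3}.
Min-cut edges: v3→Out (3); capacity 3 = 3.
This cut is saturated, so no flow can exceed 3.

3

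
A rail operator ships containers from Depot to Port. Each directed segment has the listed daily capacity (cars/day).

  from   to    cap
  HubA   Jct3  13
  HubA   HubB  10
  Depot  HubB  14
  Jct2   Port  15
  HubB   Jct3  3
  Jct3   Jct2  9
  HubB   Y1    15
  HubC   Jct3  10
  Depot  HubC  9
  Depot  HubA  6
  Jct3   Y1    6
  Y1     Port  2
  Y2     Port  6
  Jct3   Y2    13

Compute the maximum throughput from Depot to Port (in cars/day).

17

Augment Depot→HubB→Y1→Port: bottleneck 2, flow now 2.
Augment Depot→HubA→Jct3→Jct2→Port: bottleneck 6, flow now 8.
Augment Depot→HubC→Jct3→Jct2→Port: bottleneck 3, flow now 11.
Augment Depot→HubC→Jct3→Y2→Port: bottleneck 6, flow now 17.
No augmenting path remains; maximum flow = 17.
In the residual graph, reachable from Depot: {Depot, HubA, HubC, HubB, Jct3, Y1, Y2}.
Min-cut edges: Jct3→Jct2 (9), Y1→Port (2), Y2→Port (6); capacity 9 + 2 + 6 = 17.
This cut is saturated, so no flow can exceed 17.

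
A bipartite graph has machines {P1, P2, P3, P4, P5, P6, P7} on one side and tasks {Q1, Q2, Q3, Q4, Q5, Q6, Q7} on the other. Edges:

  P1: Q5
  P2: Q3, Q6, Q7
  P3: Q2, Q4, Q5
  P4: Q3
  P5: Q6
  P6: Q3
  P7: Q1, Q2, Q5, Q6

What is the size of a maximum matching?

Unit-capacity flow: source→left, listed edges, right→sink; max matching = max flow.
Augmenting path P1→Q5 (+1); matched 1.
Augmenting path P2→Q3 (+1); matched 2.
Augmenting path P3→Q2 (+1); matched 3.
Augmenting path P5→Q6 (+1); matched 4.
Augmenting path P7→Q1 (+1); matched 5.
Augmenting path P4→Q3→P2→Q7 (+1); matched 6.
No augmenting path remains; maximum matching = 6.
König certificate: {P1, P2, P3, P5, P7, Q3} is a vertex cover of size 6 (every listed pair touches it), so no matching can be larger.

6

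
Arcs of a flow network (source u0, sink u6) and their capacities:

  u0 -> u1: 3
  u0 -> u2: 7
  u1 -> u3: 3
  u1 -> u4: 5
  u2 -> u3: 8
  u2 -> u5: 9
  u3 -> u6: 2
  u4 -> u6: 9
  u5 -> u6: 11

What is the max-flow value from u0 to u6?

10

Augment u0→u1→u3→u6: bottleneck 2, flow now 2.
Augment u0→u1→u4→u6: bottleneck 1, flow now 3.
Augment u0→u2→u5→u6: bottleneck 7, flow now 10.
No augmenting path remains; maximum flow = 10.
In the residual graph, reachable from u0: {u0}.
Min-cut edges: u0→u1 (3), u0→u2 (7); capacity 3 + 7 = 10.
This cut is saturated, so no flow can exceed 10.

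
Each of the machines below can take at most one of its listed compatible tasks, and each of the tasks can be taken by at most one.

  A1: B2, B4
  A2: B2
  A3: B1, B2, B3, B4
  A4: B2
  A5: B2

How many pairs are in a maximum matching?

Unit-capacity flow: source→left, listed edges, right→sink; max matching = max flow.
Augmenting path A1→B2 (+1); matched 1.
Augmenting path A3→B1 (+1); matched 2.
Augmenting path A2→B2→A1→B4 (+1); matched 3.
No augmenting path remains; maximum matching = 3.
König certificate: {A1, A3, B2} is a vertex cover of size 3 (every listed pair touches it), so no matching can be larger.

3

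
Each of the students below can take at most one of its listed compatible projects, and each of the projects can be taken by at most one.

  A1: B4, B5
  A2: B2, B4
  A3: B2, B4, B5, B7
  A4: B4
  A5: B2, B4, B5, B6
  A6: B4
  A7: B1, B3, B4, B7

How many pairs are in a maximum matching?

Unit-capacity flow: source→left, listed edges, right→sink; max matching = max flow.
Augmenting path A1→B4 (+1); matched 1.
Augmenting path A2→B2 (+1); matched 2.
Augmenting path A3→B5 (+1); matched 3.
Augmenting path A5→B6 (+1); matched 4.
Augmenting path A7→B1 (+1); matched 5.
Augmenting path A4→B4→A1→B5→A3→B7 (+1); matched 6.
No augmenting path remains; maximum matching = 6.
König certificate: {A1, A2, A3, A5, A7, B4} is a vertex cover of size 6 (every listed pair touches it), so no matching can be larger.

6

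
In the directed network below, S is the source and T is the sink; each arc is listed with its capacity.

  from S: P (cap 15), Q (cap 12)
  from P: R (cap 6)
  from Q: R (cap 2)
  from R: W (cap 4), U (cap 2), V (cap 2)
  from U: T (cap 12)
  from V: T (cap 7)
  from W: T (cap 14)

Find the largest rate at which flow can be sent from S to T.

8

Augment S→P→R→U→T: bottleneck 2, flow now 2.
Augment S→P→R→V→T: bottleneck 2, flow now 4.
Augment S→P→R→W→T: bottleneck 2, flow now 6.
Augment S→Q→R→W→T: bottleneck 2, flow now 8.
No augmenting path remains; maximum flow = 8.
In the residual graph, reachable from S: {S, P, Q}.
Min-cut edges: P→R (6), Q→R (2); capacity 6 + 2 = 8.
This cut is saturated, so no flow can exceed 8.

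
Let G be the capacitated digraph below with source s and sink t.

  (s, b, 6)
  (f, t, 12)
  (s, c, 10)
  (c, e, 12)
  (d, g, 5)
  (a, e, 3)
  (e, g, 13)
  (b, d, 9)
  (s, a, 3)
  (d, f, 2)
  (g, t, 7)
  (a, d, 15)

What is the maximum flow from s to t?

Augment s→a→d→f→t: bottleneck 2, flow now 2.
Augment s→a→d→g→t: bottleneck 1, flow now 3.
Augment s→b→d→g→t: bottleneck 4, flow now 7.
Augment s→c→e→g→t: bottleneck 2, flow now 9.
No augmenting path remains; maximum flow = 9.
In the residual graph, reachable from s: {s, a, b, c, d, e, g}.
Min-cut edges: d→f (2), g→t (7); capacity 2 + 7 = 9.
This cut is saturated, so no flow can exceed 9.

9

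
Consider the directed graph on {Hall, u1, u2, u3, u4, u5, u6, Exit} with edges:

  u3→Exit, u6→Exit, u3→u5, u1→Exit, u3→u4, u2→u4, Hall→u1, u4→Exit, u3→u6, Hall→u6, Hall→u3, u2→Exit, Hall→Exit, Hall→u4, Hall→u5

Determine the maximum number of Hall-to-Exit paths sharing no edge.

Assign every edge capacity 1; by Menger, the answer equals the max flow.
Path Hall→Exit (+1); total 1.
Path Hall→u1→Exit (+1); total 2.
Path Hall→u3→Exit (+1); total 3.
Path Hall→u4→Exit (+1); total 4.
Path Hall→u6→Exit (+1); total 5.
No residual Hall→Exit path; max flow = 5.
Certifying cut of size 5: {Hall→Exit, Hall→u1, Hall→u3, Hall→u4, Hall→u6}.

5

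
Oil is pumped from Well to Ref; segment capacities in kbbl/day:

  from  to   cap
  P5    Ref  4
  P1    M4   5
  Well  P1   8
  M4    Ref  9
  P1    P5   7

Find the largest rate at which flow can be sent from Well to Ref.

Augment Well→P1→M4→Ref: bottleneck 5, flow now 5.
Augment Well→P1→P5→Ref: bottleneck 3, flow now 8.
No augmenting path remains; maximum flow = 8.
In the residual graph, reachable from Well: {Well}.
Min-cut edges: Well→P1 (8); capacity 8 = 8.
This cut is saturated, so no flow can exceed 8.

8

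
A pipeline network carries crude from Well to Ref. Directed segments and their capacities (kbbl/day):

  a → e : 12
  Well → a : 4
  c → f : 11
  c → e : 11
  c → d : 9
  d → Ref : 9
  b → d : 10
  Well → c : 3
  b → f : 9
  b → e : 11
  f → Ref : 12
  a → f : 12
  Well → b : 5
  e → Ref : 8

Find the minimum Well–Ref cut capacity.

Augment Well→a→e→Ref: bottleneck 4, flow now 4.
Augment Well→b→d→Ref: bottleneck 5, flow now 9.
Augment Well→c→d→Ref: bottleneck 3, flow now 12.
No augmenting path remains; maximum flow = 12.
By max-flow min-cut, the minimum cut capacity equals the max flow.
In the residual graph, reachable from Well: {Well}.
Min-cut edges: Well→a (4), Well→b (5), Well→c (3); capacity 4 + 5 + 3 = 12.

12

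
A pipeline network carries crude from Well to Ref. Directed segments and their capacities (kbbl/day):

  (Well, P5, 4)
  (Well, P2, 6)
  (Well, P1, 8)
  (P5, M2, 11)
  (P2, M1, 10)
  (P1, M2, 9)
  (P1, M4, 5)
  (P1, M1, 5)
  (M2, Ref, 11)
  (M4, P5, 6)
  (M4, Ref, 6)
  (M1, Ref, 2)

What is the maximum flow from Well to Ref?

Augment Well→P5→M2→Ref: bottleneck 4, flow now 4.
Augment Well→P2→M1→Ref: bottleneck 2, flow now 6.
Augment Well→P1→M2→Ref: bottleneck 7, flow now 13.
Augment Well→P1→M4→Ref: bottleneck 1, flow now 14.
No augmenting path remains; maximum flow = 14.
In the residual graph, reachable from Well: {Well, P2, M1}.
Min-cut edges: Well→P5 (4), Well→P1 (8), M1→Ref (2); capacity 4 + 8 + 2 = 14.
This cut is saturated, so no flow can exceed 14.

14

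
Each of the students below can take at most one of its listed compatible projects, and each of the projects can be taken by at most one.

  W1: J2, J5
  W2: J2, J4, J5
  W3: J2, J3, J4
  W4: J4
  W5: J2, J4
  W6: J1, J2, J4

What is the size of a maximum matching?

5

Unit-capacity flow: source→left, listed edges, right→sink; max matching = max flow.
Augmenting path W1→J2 (+1); matched 1.
Augmenting path W2→J4 (+1); matched 2.
Augmenting path W3→J3 (+1); matched 3.
Augmenting path W6→J1 (+1); matched 4.
Augmenting path W4→J4→W2→J5 (+1); matched 5.
No augmenting path remains; maximum matching = 5.
König certificate: {W3, W6, J2, J4, J5} is a vertex cover of size 5 (every listed pair touches it), so no matching can be larger.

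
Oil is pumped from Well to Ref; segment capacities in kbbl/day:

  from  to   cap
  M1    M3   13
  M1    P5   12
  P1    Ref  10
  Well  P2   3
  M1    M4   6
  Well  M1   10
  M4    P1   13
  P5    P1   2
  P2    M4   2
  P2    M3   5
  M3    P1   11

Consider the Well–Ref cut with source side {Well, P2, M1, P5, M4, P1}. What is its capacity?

Edges leaving {Well, P2, M1, P5, M4, P1}: P2→M3 (5), M1→M3 (13), P1→Ref (10).
Cut capacity = 5 + 13 + 10 = 28.

28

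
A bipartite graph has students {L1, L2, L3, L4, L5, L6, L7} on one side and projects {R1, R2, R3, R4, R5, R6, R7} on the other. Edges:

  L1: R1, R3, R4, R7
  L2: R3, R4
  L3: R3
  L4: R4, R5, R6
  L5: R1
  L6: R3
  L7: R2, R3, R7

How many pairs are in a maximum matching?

Unit-capacity flow: source→left, listed edges, right→sink; max matching = max flow.
Augmenting path L1→R1 (+1); matched 1.
Augmenting path L2→R3 (+1); matched 2.
Augmenting path L4→R4 (+1); matched 3.
Augmenting path L7→R2 (+1); matched 4.
Augmenting path L5→R1→L1→R7 (+1); matched 5.
Augmenting path L3→R3→L2→R4→L4→R5 (+1); matched 6.
No augmenting path remains; maximum matching = 6.
König certificate: {L1, L2, L4, L5, L7, R3} is a vertex cover of size 6 (every listed pair touches it), so no matching can be larger.

6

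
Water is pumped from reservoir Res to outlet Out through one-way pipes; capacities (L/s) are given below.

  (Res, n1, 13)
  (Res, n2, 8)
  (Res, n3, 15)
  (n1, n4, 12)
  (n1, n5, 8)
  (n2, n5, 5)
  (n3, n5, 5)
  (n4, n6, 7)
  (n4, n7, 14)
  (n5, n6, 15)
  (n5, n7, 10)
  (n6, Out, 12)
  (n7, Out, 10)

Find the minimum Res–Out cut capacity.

22

Augment Res→n1→n4→n6→Out: bottleneck 7, flow now 7.
Augment Res→n1→n4→n7→Out: bottleneck 5, flow now 12.
Augment Res→n1→n5→n6→Out: bottleneck 1, flow now 13.
Augment Res→n2→n5→n6→Out: bottleneck 4, flow now 17.
Augment Res→n2→n5→n7→Out: bottleneck 1, flow now 18.
Augment Res→n3→n5→n7→Out: bottleneck 4, flow now 22.
No augmenting path remains; maximum flow = 22.
By max-flow min-cut, the minimum cut capacity equals the max flow.
In the residual graph, reachable from Res: {Res, n1, n2, n3, n4, n5, n6, n7}.
Min-cut edges: n6→Out (12), n7→Out (10); capacity 12 + 10 = 22.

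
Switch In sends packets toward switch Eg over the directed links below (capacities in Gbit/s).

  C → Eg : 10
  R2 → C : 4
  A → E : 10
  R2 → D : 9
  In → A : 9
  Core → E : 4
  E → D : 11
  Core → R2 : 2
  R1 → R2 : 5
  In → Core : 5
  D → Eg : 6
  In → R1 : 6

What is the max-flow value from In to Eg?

Augment In→Core→E→D→Eg: bottleneck 4, flow now 4.
Augment In→Core→R2→D→Eg: bottleneck 1, flow now 5.
Augment In→A→E→D→Eg: bottleneck 1, flow now 6.
Augment In→R1→R2→C→Eg: bottleneck 4, flow now 10.
No augmenting path remains; maximum flow = 10.
In the residual graph, reachable from In: {In, Core, A, R1, E, R2, D}.
Min-cut edges: R2→C (4), D→Eg (6); capacity 4 + 6 = 10.
This cut is saturated, so no flow can exceed 10.

10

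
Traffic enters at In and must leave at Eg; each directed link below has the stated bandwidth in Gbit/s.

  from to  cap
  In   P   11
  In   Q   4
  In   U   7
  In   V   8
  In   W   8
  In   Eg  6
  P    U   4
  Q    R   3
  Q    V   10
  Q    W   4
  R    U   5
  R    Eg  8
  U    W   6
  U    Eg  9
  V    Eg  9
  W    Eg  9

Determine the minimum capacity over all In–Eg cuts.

36

Augment In→Eg: bottleneck 6, flow now 6.
Augment In→U→Eg: bottleneck 7, flow now 13.
Augment In→V→Eg: bottleneck 8, flow now 21.
Augment In→W→Eg: bottleneck 8, flow now 29.
Augment In→P→U→Eg: bottleneck 2, flow now 31.
Augment In→Q→R→Eg: bottleneck 3, flow now 34.
Augment In→Q→V→Eg: bottleneck 1, flow now 35.
Augment In→P→U→W→Eg: bottleneck 1, flow now 36.
No augmenting path remains; maximum flow = 36.
By max-flow min-cut, the minimum cut capacity equals the max flow.
In the residual graph, reachable from In: {In, P, U, W}.
Min-cut edges: In→Q (4), In→V (8), In→Eg (6), U→Eg (9), W→Eg (9); capacity 4 + 8 + 6 + 9 + 9 = 36.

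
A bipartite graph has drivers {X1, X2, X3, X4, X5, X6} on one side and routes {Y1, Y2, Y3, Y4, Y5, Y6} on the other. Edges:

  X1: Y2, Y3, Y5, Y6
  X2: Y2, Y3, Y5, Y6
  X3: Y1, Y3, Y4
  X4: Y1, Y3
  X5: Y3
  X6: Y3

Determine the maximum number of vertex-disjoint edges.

Unit-capacity flow: source→left, listed edges, right→sink; max matching = max flow.
Augmenting path X1→Y2 (+1); matched 1.
Augmenting path X2→Y3 (+1); matched 2.
Augmenting path X3→Y1 (+1); matched 3.
Augmenting path X4→Y1→X3→Y4 (+1); matched 4.
Augmenting path X5→Y3→X2→Y5 (+1); matched 5.
No augmenting path remains; maximum matching = 5.
König certificate: {X1, X2, X3, X4, Y3} is a vertex cover of size 5 (every listed pair touches it), so no matching can be larger.

5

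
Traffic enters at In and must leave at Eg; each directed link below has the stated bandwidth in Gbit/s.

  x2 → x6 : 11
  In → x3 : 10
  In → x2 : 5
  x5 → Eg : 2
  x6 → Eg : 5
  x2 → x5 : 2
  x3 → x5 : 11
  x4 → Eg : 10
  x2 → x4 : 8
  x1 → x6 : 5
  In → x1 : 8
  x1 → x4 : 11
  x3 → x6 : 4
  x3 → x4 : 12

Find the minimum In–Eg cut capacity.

17

Augment In→x1→x4→Eg: bottleneck 8, flow now 8.
Augment In→x2→x4→Eg: bottleneck 2, flow now 10.
Augment In→x2→x5→Eg: bottleneck 2, flow now 12.
Augment In→x2→x6→Eg: bottleneck 1, flow now 13.
Augment In→x3→x6→Eg: bottleneck 4, flow now 17.
No augmenting path remains; maximum flow = 17.
By max-flow min-cut, the minimum cut capacity equals the max flow.
In the residual graph, reachable from In: {In, x1, x2, x3, x4, x5, x6}.
Min-cut edges: x4→Eg (10), x5→Eg (2), x6→Eg (5); capacity 10 + 2 + 5 = 17.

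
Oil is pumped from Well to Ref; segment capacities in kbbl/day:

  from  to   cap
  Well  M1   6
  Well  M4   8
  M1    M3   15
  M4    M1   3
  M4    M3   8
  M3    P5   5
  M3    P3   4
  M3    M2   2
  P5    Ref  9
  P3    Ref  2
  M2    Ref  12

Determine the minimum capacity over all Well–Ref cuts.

9

Augment Well→M1→M3→P5→Ref: bottleneck 5, flow now 5.
Augment Well→M1→M3→P3→Ref: bottleneck 1, flow now 6.
Augment Well→M4→M3→P3→Ref: bottleneck 1, flow now 7.
Augment Well→M4→M3→M2→Ref: bottleneck 2, flow now 9.
No augmenting path remains; maximum flow = 9.
By max-flow min-cut, the minimum cut capacity equals the max flow.
In the residual graph, reachable from Well: {Well, M1, M4, M3, P3}.
Min-cut edges: M3→P5 (5), M3→M2 (2), P3→Ref (2); capacity 5 + 2 + 2 = 9.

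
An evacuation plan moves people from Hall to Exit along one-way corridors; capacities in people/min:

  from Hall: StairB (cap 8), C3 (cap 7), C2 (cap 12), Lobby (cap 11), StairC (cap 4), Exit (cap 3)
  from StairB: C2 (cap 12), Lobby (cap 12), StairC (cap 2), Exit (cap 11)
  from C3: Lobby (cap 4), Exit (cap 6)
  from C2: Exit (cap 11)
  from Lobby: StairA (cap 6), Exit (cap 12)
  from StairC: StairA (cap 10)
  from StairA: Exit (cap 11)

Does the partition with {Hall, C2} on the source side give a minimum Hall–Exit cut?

Given cut capacity: 8 + 7 + 11 + 4 + 3 + 11 = 44.
Augment Hall→Exit: bottleneck 3, flow now 3.
Augment Hall→StairB→Exit: bottleneck 8, flow now 11.
Augment Hall→C3→Exit: bottleneck 6, flow now 17.
Augment Hall→C2→Exit: bottleneck 11, flow now 28.
Augment Hall→Lobby→Exit: bottleneck 11, flow now 39.
Augment Hall→C3→Lobby→Exit: bottleneck 1, flow now 40.
Augment Hall→StairC→StairA→Exit: bottleneck 4, flow now 44.
No augmenting path remains; maximum flow = 44.
Cut capacity 44 equals the max flow, so it is a minimum cut.

Yes — it is a minimum cut (capacity 44).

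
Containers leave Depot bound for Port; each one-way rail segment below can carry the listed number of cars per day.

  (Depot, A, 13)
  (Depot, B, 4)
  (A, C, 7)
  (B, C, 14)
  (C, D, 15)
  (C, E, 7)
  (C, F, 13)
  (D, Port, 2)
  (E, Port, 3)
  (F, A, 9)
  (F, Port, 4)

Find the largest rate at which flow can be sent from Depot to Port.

Augment Depot→A→C→D→Port: bottleneck 2, flow now 2.
Augment Depot→A→C→E→Port: bottleneck 3, flow now 5.
Augment Depot→A→C→F→Port: bottleneck 2, flow now 7.
Augment Depot→B→C→F→Port: bottleneck 2, flow now 9.
No augmenting path remains; maximum flow = 9.
In the residual graph, reachable from Depot: {Depot, A, B, C, D, E, F}.
Min-cut edges: D→Port (2), E→Port (3), F→Port (4); capacity 2 + 3 + 4 = 9.
This cut is saturated, so no flow can exceed 9.

9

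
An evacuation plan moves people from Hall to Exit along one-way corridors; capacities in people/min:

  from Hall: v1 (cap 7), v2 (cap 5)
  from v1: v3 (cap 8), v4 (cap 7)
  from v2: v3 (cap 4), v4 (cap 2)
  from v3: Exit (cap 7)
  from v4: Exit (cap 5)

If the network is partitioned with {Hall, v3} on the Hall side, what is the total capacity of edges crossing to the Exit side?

19

Edges leaving {Hall, v3}: Hall→v1 (7), Hall→v2 (5), v3→Exit (7).
Cut capacity = 7 + 5 + 7 = 19.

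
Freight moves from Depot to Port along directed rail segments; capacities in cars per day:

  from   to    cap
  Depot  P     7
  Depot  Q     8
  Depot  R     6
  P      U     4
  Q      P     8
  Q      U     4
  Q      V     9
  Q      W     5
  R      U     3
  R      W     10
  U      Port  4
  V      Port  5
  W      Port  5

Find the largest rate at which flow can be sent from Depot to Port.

Augment Depot→P→U→Port: bottleneck 4, flow now 4.
Augment Depot→Q→V→Port: bottleneck 5, flow now 9.
Augment Depot→Q→W→Port: bottleneck 3, flow now 12.
Augment Depot→R→W→Port: bottleneck 2, flow now 14.
No augmenting path remains; maximum flow = 14.
In the residual graph, reachable from Depot: {Depot, P, Q, R, U, V, W}.
Min-cut edges: U→Port (4), V→Port (5), W→Port (5); capacity 4 + 5 + 5 = 14.
This cut is saturated, so no flow can exceed 14.

14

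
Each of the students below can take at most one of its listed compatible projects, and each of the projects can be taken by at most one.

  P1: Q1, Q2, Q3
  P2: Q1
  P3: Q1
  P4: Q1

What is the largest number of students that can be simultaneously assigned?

2

Unit-capacity flow: source→left, listed edges, right→sink; max matching = max flow.
Augmenting path P1→Q1 (+1); matched 1.
Augmenting path P2→Q1→P1→Q2 (+1); matched 2.
No augmenting path remains; maximum matching = 2.
König certificate: {P1, Q1} is a vertex cover of size 2 (every listed pair touches it), so no matching can be larger.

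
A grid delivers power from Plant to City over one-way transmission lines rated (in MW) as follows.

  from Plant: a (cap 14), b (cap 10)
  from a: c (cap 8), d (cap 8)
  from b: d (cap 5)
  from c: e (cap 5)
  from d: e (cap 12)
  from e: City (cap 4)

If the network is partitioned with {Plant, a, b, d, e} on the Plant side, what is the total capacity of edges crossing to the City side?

12

Edges leaving {Plant, a, b, d, e}: a→c (8), e→City (4).
Cut capacity = 8 + 4 = 12.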